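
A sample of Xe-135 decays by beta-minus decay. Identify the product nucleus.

Beta-minus decay: mass number changes by +0, atomic number by +1.
A: 135 = 135; Z: 54 + 1 = 55.
Z = 55 is caesium, so the daughter is Cs-135.

Cs-135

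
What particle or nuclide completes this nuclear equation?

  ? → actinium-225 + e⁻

Conserve mass number: A = 225 + 0, so A = 225.
Conserve atomic number: Z = 89 − 1, so Z = 88.
Z = 88 is radium, so the species is radium-225.

Ra-225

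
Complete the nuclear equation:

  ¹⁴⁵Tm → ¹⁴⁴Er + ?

Conserve mass number: 145 = 144 + A, so A = 1.
Conserve atomic number: 69 = 68 + Z, so Z = 1.
A = 1 and Z = 1 is ¹H — a proton.

proton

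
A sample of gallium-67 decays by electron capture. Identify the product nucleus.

Zn-67

Electron capture: mass number changes by +0, atomic number by -1.
A: 67 = 67; Z: 31 − 1 = 30.
Z = 30 is zinc, so the daughter is zinc-67.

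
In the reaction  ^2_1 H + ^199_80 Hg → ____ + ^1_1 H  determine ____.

Conserve mass number: 2 + 199 = A + 1, so A = 200.
Conserve atomic number: 1 + 80 = Z + 1, so Z = 80.
Z = 80 is mercury, so the species is ^200_80 Hg.

Hg-200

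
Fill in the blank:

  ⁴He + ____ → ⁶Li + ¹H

He-3

Conserve mass number: 4 + A = 6 + 1, so A = 3.
Conserve atomic number: 2 + Z = 3 + 1, so Z = 2.
Z = 2 is helium, so the species is ³He.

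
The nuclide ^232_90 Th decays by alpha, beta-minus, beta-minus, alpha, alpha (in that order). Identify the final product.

Start: (A, Z) = (232, 90).
After α: (228, 88).
After β⁻: (228, 89).
After β⁻: (228, 90).
After α: (224, 88).
After α: (220, 86).
Z = 86 is radon.

Rn-220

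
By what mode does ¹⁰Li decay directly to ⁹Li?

neutron emission

ΔA = 9 − 10 = -1; ΔZ = 3 − 3 = +0.
A drops by 1 with Z unchanged — a neutron was emitted.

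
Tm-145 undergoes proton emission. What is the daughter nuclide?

Er-144

Proton emission: mass number changes by -1, atomic number by -1.
A: 145 − 1 = 144; Z: 69 − 1 = 68.
Z = 68 is erbium, so the daughter is Er-144.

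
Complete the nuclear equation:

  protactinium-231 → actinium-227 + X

alpha particle

Conserve mass number: 231 = 227 + A, so A = 4.
Conserve atomic number: 91 = 89 + Z, so Z = 2.
A = 4 and Z = 2 is helium-4 — an alpha particle.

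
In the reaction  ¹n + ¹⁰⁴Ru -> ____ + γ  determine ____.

Conserve mass number: 1 + 104 = A + 0, so A = 105.
Conserve atomic number: 0 + 44 = Z + 0, so Z = 44.
Z = 44 is ruthenium, so the species is ¹⁰⁵Ru.

Ru-105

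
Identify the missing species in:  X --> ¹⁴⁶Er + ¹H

Conserve mass number: A = 146 + 1, so A = 147.
Conserve atomic number: Z = 68 + 1, so Z = 69.
Z = 69 is thulium, so the species is ¹⁴⁷Tm.

Tm-147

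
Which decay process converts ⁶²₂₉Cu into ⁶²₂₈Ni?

beta-plus decay or electron capture

ΔA = 62 − 62 = 0; ΔZ = 28 − 29 = -1.
A is unchanged and Z drops by 1 — a proton has become a neutron (β⁺ emission or electron capture).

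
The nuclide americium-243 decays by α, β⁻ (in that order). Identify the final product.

Pu-239

Start: (A, Z) = (243, 95).
After α: (239, 93).
After β⁻: (239, 94).
Z = 94 is plutonium.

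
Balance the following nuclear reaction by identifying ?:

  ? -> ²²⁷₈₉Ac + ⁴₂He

Conserve mass number: A = 227 + 4, so A = 231.
Conserve atomic number: Z = 89 + 2, so Z = 91.
Z = 91 is protactinium, so the species is ²³¹₉₁Pa.

Pa-231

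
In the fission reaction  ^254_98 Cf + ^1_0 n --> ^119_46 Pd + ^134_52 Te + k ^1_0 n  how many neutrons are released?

2

Conserve mass number: 255 = 119 + 134 + k, so k = 255 − 253 = 2.
Check atomic number: 98 = 46 + 52 + 0 = 98. ✓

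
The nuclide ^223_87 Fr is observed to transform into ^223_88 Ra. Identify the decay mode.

ΔA = 223 − 223 = 0; ΔZ = 88 − 87 = +1.
A is unchanged and Z rises by 1 — a neutron has become a proton (β⁻ decay).

beta-minus decay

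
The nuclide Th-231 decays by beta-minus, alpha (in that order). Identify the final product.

Ac-227

Start: (A, Z) = (231, 90).
After β⁻: (231, 91).
After α: (227, 89).
Z = 89 is actinium.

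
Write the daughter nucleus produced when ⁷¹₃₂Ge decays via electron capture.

Ga-71

Electron capture: mass number changes by +0, atomic number by -1.
A: 71 = 71; Z: 32 − 1 = 31.
Z = 31 is gallium, so the daughter is ⁷¹₃₁Ga.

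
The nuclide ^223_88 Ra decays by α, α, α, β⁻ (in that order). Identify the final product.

Start: (A, Z) = (223, 88).
After α: (219, 86).
After α: (215, 84).
After α: (211, 82).
After β⁻: (211, 83).
Z = 83 is bismuth.

Bi-211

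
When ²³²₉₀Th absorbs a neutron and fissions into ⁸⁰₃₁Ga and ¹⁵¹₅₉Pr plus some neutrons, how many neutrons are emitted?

2

Conserve mass number: 233 = 80 + 151 + k, so k = 233 − 231 = 2.
Check atomic number: 90 = 31 + 59 + 0 = 90. ✓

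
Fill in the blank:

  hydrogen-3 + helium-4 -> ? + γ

Li-7

Conserve mass number: 3 + 4 = A + 0, so A = 7.
Conserve atomic number: 1 + 2 = Z + 0, so Z = 3.
Z = 3 is lithium, so the species is lithium-7.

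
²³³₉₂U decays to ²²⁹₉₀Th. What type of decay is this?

ΔA = 229 − 233 = -4; ΔZ = 90 − 92 = -2.
A drops by 4 and Z drops by 2 — the signature of alpha emission.

alpha decay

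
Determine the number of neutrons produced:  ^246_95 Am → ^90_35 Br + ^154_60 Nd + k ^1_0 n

2

Conserve mass number: 246 = 90 + 154 + k, so k = 246 − 244 = 2.
Check atomic number: 95 = 35 + 60 + 0 = 95. ✓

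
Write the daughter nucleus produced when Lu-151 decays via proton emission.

Proton emission: mass number changes by -1, atomic number by -1.
A: 151 − 1 = 150; Z: 71 − 1 = 70.
Z = 70 is ytterbium, so the daughter is Yb-150.

Yb-150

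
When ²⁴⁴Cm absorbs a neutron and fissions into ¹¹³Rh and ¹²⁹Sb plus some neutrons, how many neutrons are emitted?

Conserve mass number: 245 = 113 + 129 + k, so k = 245 − 242 = 3.
Check atomic number: 96 = 45 + 51 + 0 = 96. ✓

3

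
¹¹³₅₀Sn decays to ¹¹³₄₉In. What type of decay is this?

ΔA = 113 − 113 = 0; ΔZ = 49 − 50 = -1.
A is unchanged and Z drops by 1 — a proton has become a neutron (β⁺ emission or electron capture).

beta-plus decay or electron capture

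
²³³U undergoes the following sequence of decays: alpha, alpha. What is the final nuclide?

Ra-225

Start: (A, Z) = (233, 92).
After α: (229, 90).
After α: (225, 88).
Z = 88 is radium.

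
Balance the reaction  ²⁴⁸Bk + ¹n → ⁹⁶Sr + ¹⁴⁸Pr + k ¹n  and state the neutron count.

Conserve mass number: 249 = 96 + 148 + k, so k = 249 − 244 = 5.
Check atomic number: 97 = 38 + 59 + 0 = 97. ✓

5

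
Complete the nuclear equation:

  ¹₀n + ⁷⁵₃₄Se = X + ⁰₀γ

Conserve mass number: 1 + 75 = A + 0, so A = 76.
Conserve atomic number: 0 + 34 = Z + 0, so Z = 34.
Z = 34 is selenium, so the species is ⁷⁶₃₄Se.

Se-76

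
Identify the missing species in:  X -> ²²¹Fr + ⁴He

Conserve mass number: A = 221 + 4, so A = 225.
Conserve atomic number: Z = 87 + 2, so Z = 89.
Z = 89 is actinium, so the species is ²²⁵Ac.

Ac-225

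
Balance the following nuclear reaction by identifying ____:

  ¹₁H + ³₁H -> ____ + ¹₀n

He-3

Conserve mass number: 1 + 3 = A + 1, so A = 3.
Conserve atomic number: 1 + 1 = Z + 0, so Z = 2.
Z = 2 is helium, so the species is ³₂He.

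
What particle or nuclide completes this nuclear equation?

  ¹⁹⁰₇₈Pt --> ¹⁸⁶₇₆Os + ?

alpha particle

Conserve mass number: 190 = 186 + A, so A = 4.
Conserve atomic number: 78 = 76 + Z, so Z = 2.
A = 4 and Z = 2 is ⁴₂He — an alpha particle.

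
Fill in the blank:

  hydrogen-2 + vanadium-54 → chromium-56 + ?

gamma ray

Conserve mass number: 2 + 54 = 56 + A, so A = 0.
Conserve atomic number: 1 + 23 = 24 + Z, so Z = 0.
A = 0 and Z = 0 is γ — a gamma ray.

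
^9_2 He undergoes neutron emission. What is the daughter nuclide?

Neutron emission: mass number changes by -1, atomic number by +0.
A: 9 − 1 = 8; Z: 2 = 2.
Z = 2 is helium, so the daughter is ^8_2 He.

He-8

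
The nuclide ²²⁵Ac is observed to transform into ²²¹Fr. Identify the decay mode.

ΔA = 221 − 225 = -4; ΔZ = 87 − 89 = -2.
A drops by 4 and Z drops by 2 — the signature of alpha emission.

alpha decay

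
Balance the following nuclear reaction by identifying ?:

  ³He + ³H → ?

Li-6

Conserve mass number: 3 + 3 = A, so A = 6.
Conserve atomic number: 2 + 1 = Z, so Z = 3.
Z = 3 is lithium, so the species is ⁶Li.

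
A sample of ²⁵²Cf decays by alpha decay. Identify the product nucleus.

Cm-248

Alpha decay: mass number changes by -4, atomic number by -2.
A: 252 − 4 = 248; Z: 98 − 2 = 96.
Z = 96 is curium, so the daughter is ²⁴⁸Cm.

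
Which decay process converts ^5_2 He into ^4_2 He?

ΔA = 4 − 5 = -1; ΔZ = 2 − 2 = +0.
A drops by 1 with Z unchanged — a neutron was emitted.

neutron emission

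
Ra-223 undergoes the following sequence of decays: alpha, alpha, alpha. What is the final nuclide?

Pb-211

Start: (A, Z) = (223, 88).
After α: (219, 86).
After α: (215, 84).
After α: (211, 82).
Z = 82 is lead.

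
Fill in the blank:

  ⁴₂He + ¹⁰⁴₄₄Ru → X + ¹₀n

Conserve mass number: 4 + 104 = A + 1, so A = 107.
Conserve atomic number: 2 + 44 = Z + 0, so Z = 46.
Z = 46 is palladium, so the species is ¹⁰⁷₄₆Pd.

Pd-107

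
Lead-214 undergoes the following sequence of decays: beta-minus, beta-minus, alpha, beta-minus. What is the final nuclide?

Bi-210

Start: (A, Z) = (214, 82).
After β⁻: (214, 83).
After β⁻: (214, 84).
After α: (210, 82).
After β⁻: (210, 83).
Z = 83 is bismuth.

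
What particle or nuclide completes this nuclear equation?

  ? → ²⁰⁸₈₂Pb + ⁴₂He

Conserve mass number: A = 208 + 4, so A = 212.
Conserve atomic number: Z = 82 + 2, so Z = 84.
Z = 84 is polonium, so the species is ²¹²₈₄Po.

Po-212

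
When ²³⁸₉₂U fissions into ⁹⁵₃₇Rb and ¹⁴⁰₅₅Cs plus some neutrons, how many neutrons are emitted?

Conserve mass number: 238 = 95 + 140 + k, so k = 238 − 235 = 3.
Check atomic number: 92 = 37 + 55 + 0 = 92. ✓

3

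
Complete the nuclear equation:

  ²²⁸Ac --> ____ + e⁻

Th-228

Conserve mass number: 228 = A + 0, so A = 228.
Conserve atomic number: 89 = Z − 1, so Z = 90.
Z = 90 is thorium, so the species is ²²⁸Th.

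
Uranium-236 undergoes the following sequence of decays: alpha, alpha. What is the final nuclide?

Ra-228

Start: (A, Z) = (236, 92).
After α: (232, 90).
After α: (228, 88).
Z = 88 is radium.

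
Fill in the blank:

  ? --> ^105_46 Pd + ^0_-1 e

Conserve mass number: A = 105 + 0, so A = 105.
Conserve atomic number: Z = 46 − 1, so Z = 45.
Z = 45 is rhodium, so the species is ^105_45 Rh.

Rh-105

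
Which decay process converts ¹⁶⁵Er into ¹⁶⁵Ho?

beta-plus decay or electron capture

ΔA = 165 − 165 = 0; ΔZ = 67 − 68 = -1.
A is unchanged and Z drops by 1 — a proton has become a neutron (β⁺ emission or electron capture).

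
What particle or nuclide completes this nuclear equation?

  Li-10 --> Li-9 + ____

Conserve mass number: 10 = 9 + A, so A = 1.
Conserve atomic number: 3 = 3 + Z, so Z = 0.
A = 1 and Z = 0 is n — a neutron.

neutron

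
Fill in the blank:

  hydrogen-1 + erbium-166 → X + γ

Tm-167

Conserve mass number: 1 + 166 = A + 0, so A = 167.
Conserve atomic number: 1 + 68 = Z + 0, so Z = 69.
Z = 69 is thulium, so the species is thulium-167.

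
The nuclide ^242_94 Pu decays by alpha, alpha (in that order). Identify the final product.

Start: (A, Z) = (242, 94).
After α: (238, 92).
After α: (234, 90).
Z = 90 is thorium.

Th-234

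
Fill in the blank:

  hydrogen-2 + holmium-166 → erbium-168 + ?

gamma ray

Conserve mass number: 2 + 166 = 168 + A, so A = 0.
Conserve atomic number: 1 + 67 = 68 + Z, so Z = 0.
A = 0 and Z = 0 is γ — a gamma ray.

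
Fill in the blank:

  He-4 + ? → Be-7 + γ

Conserve mass number: 4 + A = 7 + 0, so A = 3.
Conserve atomic number: 2 + Z = 4 + 0, so Z = 2.
Z = 2 is helium, so the species is He-3.

He-3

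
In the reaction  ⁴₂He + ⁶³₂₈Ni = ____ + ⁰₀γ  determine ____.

Conserve mass number: 4 + 63 = A + 0, so A = 67.
Conserve atomic number: 2 + 28 = Z + 0, so Z = 30.
Z = 30 is zinc, so the species is ⁶⁷₃₀Zn.

Zn-67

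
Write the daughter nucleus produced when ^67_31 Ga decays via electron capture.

Electron capture: mass number changes by +0, atomic number by -1.
A: 67 = 67; Z: 31 − 1 = 30.
Z = 30 is zinc, so the daughter is ^67_30 Zn.

Zn-67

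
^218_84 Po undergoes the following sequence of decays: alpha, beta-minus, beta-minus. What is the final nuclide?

Po-214

Start: (A, Z) = (218, 84).
After α: (214, 82).
After β⁻: (214, 83).
After β⁻: (214, 84).
Z = 84 is polonium.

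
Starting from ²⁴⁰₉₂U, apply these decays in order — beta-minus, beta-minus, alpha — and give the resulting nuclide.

Start: (A, Z) = (240, 92).
After β⁻: (240, 93).
After β⁻: (240, 94).
After α: (236, 92).
Z = 92 is uranium.

U-236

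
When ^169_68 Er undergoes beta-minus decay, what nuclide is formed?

Tm-169

Beta-minus decay: mass number changes by +0, atomic number by +1.
A: 169 = 169; Z: 68 + 1 = 69.
Z = 69 is thulium, so the daughter is ^169_69 Tm.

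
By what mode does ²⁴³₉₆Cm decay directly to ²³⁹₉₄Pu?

ΔA = 239 − 243 = -4; ΔZ = 94 − 96 = -2.
A drops by 4 and Z drops by 2 — the signature of alpha emission.

alpha decay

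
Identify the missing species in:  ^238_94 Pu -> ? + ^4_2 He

U-234

Conserve mass number: 238 = A + 4, so A = 234.
Conserve atomic number: 94 = Z + 2, so Z = 92.
Z = 92 is uranium, so the species is ^234_92 U.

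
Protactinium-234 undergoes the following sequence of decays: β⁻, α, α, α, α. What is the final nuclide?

Start: (A, Z) = (234, 91).
After β⁻: (234, 92).
After α: (230, 90).
After α: (226, 88).
After α: (222, 86).
After α: (218, 84).
Z = 84 is polonium.

Po-218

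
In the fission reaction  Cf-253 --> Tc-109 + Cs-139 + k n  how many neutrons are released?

5

Conserve mass number: 253 = 109 + 139 + k, so k = 253 − 248 = 5.
Check atomic number: 98 = 43 + 55 + 0 = 98. ✓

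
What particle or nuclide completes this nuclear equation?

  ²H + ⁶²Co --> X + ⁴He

Conserve mass number: 2 + 62 = A + 4, so A = 60.
Conserve atomic number: 1 + 27 = Z + 2, so Z = 26.
Z = 26 is iron, so the species is ⁶⁰Fe.

Fe-60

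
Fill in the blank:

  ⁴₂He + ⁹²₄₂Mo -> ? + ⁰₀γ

Conserve mass number: 4 + 92 = A + 0, so A = 96.
Conserve atomic number: 2 + 42 = Z + 0, so Z = 44.
Z = 44 is ruthenium, so the species is ⁹⁶₄₄Ru.

Ru-96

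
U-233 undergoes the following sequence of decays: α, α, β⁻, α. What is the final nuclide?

Fr-221

Start: (A, Z) = (233, 92).
After α: (229, 90).
After α: (225, 88).
After β⁻: (225, 89).
After α: (221, 87).
Z = 87 is francium.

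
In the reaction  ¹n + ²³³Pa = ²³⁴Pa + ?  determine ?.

gamma ray

Conserve mass number: 1 + 233 = 234 + A, so A = 0.
Conserve atomic number: 0 + 91 = 91 + Z, so Z = 0.
A = 0 and Z = 0 is γ — a gamma ray.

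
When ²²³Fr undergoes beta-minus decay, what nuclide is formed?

Ra-223

Beta-minus decay: mass number changes by +0, atomic number by +1.
A: 223 = 223; Z: 87 + 1 = 88.
Z = 88 is radium, so the daughter is ²²³Ra.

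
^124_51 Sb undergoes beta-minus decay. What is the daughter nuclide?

Te-124

Beta-minus decay: mass number changes by +0, atomic number by +1.
A: 124 = 124; Z: 51 + 1 = 52.
Z = 52 is tellurium, so the daughter is ^124_52 Te.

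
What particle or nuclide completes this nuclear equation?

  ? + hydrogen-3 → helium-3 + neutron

Conserve mass number: A + 3 = 3 + 1, so A = 1.
Conserve atomic number: Z + 1 = 2 + 0, so Z = 1.
A = 1 and Z = 1 is hydrogen-1 — a proton.

proton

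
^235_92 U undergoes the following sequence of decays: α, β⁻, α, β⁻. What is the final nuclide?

Th-227

Start: (A, Z) = (235, 92).
After α: (231, 90).
After β⁻: (231, 91).
After α: (227, 89).
After β⁻: (227, 90).
Z = 90 is thorium.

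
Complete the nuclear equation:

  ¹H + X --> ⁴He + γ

triton

Conserve mass number: 1 + A = 4 + 0, so A = 3.
Conserve atomic number: 1 + Z = 2 + 0, so Z = 1.
A = 3 and Z = 1 is ³H — a triton.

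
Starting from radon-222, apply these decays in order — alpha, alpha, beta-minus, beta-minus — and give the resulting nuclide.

Po-214

Start: (A, Z) = (222, 86).
After α: (218, 84).
After α: (214, 82).
After β⁻: (214, 83).
After β⁻: (214, 84).
Z = 84 is polonium.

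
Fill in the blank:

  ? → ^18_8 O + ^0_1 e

Conserve mass number: A = 18 + 0, so A = 18.
Conserve atomic number: Z = 8 + 1, so Z = 9.
Z = 9 is fluorine, so the species is ^18_9 F.

F-18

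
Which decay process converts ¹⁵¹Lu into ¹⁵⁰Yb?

ΔA = 150 − 151 = -1; ΔZ = 70 − 71 = -1.
A drops by 1 and Z drops by 1 — a proton was emitted.

proton emission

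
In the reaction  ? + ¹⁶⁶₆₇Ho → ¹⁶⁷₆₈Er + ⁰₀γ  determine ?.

proton

Conserve mass number: A + 166 = 167 + 0, so A = 1.
Conserve atomic number: Z + 67 = 68 + 0, so Z = 1.
A = 1 and Z = 1 is ¹₁H — a proton.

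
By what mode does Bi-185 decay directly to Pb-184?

ΔA = 184 − 185 = -1; ΔZ = 82 − 83 = -1.
A drops by 1 and Z drops by 1 — a proton was emitted.

proton emission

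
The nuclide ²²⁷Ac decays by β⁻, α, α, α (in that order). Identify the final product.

Po-215

Start: (A, Z) = (227, 89).
After β⁻: (227, 90).
After α: (223, 88).
After α: (219, 86).
After α: (215, 84).
Z = 84 is polonium.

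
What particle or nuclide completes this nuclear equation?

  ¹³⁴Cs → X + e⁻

Conserve mass number: 134 = A + 0, so A = 134.
Conserve atomic number: 55 = Z − 1, so Z = 56.
Z = 56 is barium, so the species is ¹³⁴Ba.

Ba-134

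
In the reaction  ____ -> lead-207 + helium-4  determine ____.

Conserve mass number: A = 207 + 4, so A = 211.
Conserve atomic number: Z = 82 + 2, so Z = 84.
Z = 84 is polonium, so the species is polonium-211.

Po-211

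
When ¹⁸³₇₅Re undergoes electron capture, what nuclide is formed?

Electron capture: mass number changes by +0, atomic number by -1.
A: 183 = 183; Z: 75 − 1 = 74.
Z = 74 is tungsten, so the daughter is ¹⁸³₇₄W.

W-183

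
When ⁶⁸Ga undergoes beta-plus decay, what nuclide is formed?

Zn-68

Beta-plus decay: mass number changes by +0, atomic number by -1.
A: 68 = 68; Z: 31 − 1 = 30.
Z = 30 is zinc, so the daughter is ⁶⁸Zn.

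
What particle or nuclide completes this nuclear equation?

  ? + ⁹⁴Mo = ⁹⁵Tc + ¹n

Conserve mass number: A + 94 = 95 + 1, so A = 2.
Conserve atomic number: Z + 42 = 43 + 0, so Z = 1.
A = 2 and Z = 1 is ²H — a deuteron.

deuteron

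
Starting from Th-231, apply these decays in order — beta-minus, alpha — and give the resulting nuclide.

Start: (A, Z) = (231, 90).
After β⁻: (231, 91).
After α: (227, 89).
Z = 89 is actinium.

Ac-227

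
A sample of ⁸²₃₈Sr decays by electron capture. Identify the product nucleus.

Rb-82

Electron capture: mass number changes by +0, atomic number by -1.
A: 82 = 82; Z: 38 − 1 = 37.
Z = 37 is rubidium, so the daughter is ⁸²₃₇Rb.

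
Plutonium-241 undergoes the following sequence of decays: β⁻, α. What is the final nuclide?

Np-237

Start: (A, Z) = (241, 94).
After β⁻: (241, 95).
After α: (237, 93).
Z = 93 is neptunium.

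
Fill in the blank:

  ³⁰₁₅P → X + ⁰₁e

Conserve mass number: 30 = A + 0, so A = 30.
Conserve atomic number: 15 = Z + 1, so Z = 14.
Z = 14 is silicon, so the species is ³⁰₁₄Si.

Si-30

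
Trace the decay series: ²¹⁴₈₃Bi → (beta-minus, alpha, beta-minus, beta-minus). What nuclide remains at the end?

Po-210

Start: (A, Z) = (214, 83).
After β⁻: (214, 84).
After α: (210, 82).
After β⁻: (210, 83).
After β⁻: (210, 84).
Z = 84 is polonium.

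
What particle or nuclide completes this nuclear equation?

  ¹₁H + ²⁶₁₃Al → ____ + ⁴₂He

Conserve mass number: 1 + 26 = A + 4, so A = 23.
Conserve atomic number: 1 + 13 = Z + 2, so Z = 12.
Z = 12 is magnesium, so the species is ²³₁₂Mg.

Mg-23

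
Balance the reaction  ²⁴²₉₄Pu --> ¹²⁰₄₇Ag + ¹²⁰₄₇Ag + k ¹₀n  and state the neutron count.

Conserve mass number: 242 = 120 + 120 + k, so k = 242 − 240 = 2.
Check atomic number: 94 = 47 + 47 + 0 = 94. ✓

2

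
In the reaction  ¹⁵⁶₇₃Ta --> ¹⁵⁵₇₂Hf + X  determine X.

proton

Conserve mass number: 156 = 155 + A, so A = 1.
Conserve atomic number: 73 = 72 + Z, so Z = 1.
A = 1 and Z = 1 is ¹₁H — a proton.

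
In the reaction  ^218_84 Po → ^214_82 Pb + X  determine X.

alpha particle

Conserve mass number: 218 = 214 + A, so A = 4.
Conserve atomic number: 84 = 82 + Z, so Z = 2.
A = 4 and Z = 2 is ^4_2 He — an alpha particle.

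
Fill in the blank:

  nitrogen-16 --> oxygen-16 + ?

beta-minus particle

Conserve mass number: 16 = 16 + A, so A = 0.
Conserve atomic number: 7 = 8 + Z, so Z = -1.
A = 0 and Z = -1 is e⁻ — a beta-minus particle.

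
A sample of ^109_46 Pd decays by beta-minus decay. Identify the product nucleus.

Beta-minus decay: mass number changes by +0, atomic number by +1.
A: 109 = 109; Z: 46 + 1 = 47.
Z = 47 is silver, so the daughter is ^109_47 Ag.

Ag-109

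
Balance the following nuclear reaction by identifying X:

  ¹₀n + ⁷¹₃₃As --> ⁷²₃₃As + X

Conserve mass number: 1 + 71 = 72 + A, so A = 0.
Conserve atomic number: 0 + 33 = 33 + Z, so Z = 0.
A = 0 and Z = 0 is ⁰₀γ — a gamma ray.

gamma ray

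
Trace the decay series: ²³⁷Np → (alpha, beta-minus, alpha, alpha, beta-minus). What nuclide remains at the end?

Ac-225

Start: (A, Z) = (237, 93).
After α: (233, 91).
After β⁻: (233, 92).
After α: (229, 90).
After α: (225, 88).
After β⁻: (225, 89).
Z = 89 is actinium.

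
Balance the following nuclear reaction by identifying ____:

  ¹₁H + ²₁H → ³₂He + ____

gamma ray

Conserve mass number: 1 + 2 = 3 + A, so A = 0.
Conserve atomic number: 1 + 1 = 2 + Z, so Z = 0.
A = 0 and Z = 0 is ⁰₀γ — a gamma ray.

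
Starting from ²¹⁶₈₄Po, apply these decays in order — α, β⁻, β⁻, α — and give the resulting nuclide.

Start: (A, Z) = (216, 84).
After α: (212, 82).
After β⁻: (212, 83).
After β⁻: (212, 84).
After α: (208, 82).
Z = 82 is lead.

Pb-208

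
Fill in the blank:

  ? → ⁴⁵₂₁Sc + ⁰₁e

Conserve mass number: A = 45 + 0, so A = 45.
Conserve atomic number: Z = 21 + 1, so Z = 22.
Z = 22 is titanium, so the species is ⁴⁵₂₂Ti.

Ti-45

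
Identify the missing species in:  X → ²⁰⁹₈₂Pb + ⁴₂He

Po-213

Conserve mass number: A = 209 + 4, so A = 213.
Conserve atomic number: Z = 82 + 2, so Z = 84.
Z = 84 is polonium, so the species is ²¹³₈₄Po.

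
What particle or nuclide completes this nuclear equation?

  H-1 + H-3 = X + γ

He-4

Conserve mass number: 1 + 3 = A + 0, so A = 4.
Conserve atomic number: 1 + 1 = Z + 0, so Z = 2.
A = 4 and Z = 2 is He-4 — an alpha particle.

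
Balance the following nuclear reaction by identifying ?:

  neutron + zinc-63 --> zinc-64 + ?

Conserve mass number: 1 + 63 = 64 + A, so A = 0.
Conserve atomic number: 0 + 30 = 30 + Z, so Z = 0.
A = 0 and Z = 0 is γ — a gamma ray.

gamma ray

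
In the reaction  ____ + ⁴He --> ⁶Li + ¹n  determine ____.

Conserve mass number: A + 4 = 6 + 1, so A = 3.
Conserve atomic number: Z + 2 = 3 + 0, so Z = 1.
A = 3 and Z = 1 is ³H — a triton.

triton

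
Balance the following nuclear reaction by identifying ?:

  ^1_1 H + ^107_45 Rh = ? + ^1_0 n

Pd-107

Conserve mass number: 1 + 107 = A + 1, so A = 107.
Conserve atomic number: 1 + 45 = Z + 0, so Z = 46.
Z = 46 is palladium, so the species is ^107_46 Pd.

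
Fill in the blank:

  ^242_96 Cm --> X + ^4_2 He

Conserve mass number: 242 = A + 4, so A = 238.
Conserve atomic number: 96 = Z + 2, so Z = 94.
Z = 94 is plutonium, so the species is ^238_94 Pu.

Pu-238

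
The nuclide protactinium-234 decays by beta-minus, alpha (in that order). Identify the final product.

Th-230

Start: (A, Z) = (234, 91).
After β⁻: (234, 92).
After α: (230, 90).
Z = 90 is thorium.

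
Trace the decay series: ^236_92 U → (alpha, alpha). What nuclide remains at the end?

Start: (A, Z) = (236, 92).
After α: (232, 90).
After α: (228, 88).
Z = 88 is radium.

Ra-228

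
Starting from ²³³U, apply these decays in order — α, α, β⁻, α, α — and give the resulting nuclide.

At-217

Start: (A, Z) = (233, 92).
After α: (229, 90).
After α: (225, 88).
After β⁻: (225, 89).
After α: (221, 87).
After α: (217, 85).
Z = 85 is astatine.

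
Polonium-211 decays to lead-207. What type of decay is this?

alpha decay

ΔA = 207 − 211 = -4; ΔZ = 82 − 84 = -2.
A drops by 4 and Z drops by 2 — the signature of alpha emission.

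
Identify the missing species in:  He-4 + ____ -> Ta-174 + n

Conserve mass number: 4 + A = 174 + 1, so A = 171.
Conserve atomic number: 2 + Z = 73 + 0, so Z = 71.
Z = 71 is lutetium, so the species is Lu-171.

Lu-171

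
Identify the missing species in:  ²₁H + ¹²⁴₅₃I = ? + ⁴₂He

Te-122

Conserve mass number: 2 + 124 = A + 4, so A = 122.
Conserve atomic number: 1 + 53 = Z + 2, so Z = 52.
Z = 52 is tellurium, so the species is ¹²²₅₂Te.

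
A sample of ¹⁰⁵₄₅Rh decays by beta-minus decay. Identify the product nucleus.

Pd-105

Beta-minus decay: mass number changes by +0, atomic number by +1.
A: 105 = 105; Z: 45 + 1 = 46.
Z = 46 is palladium, so the daughter is ¹⁰⁵₄₆Pd.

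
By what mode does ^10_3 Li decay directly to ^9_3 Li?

ΔA = 9 − 10 = -1; ΔZ = 3 − 3 = +0.
A drops by 1 with Z unchanged — a neutron was emitted.

neutron emission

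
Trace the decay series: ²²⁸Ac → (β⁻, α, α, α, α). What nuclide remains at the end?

Start: (A, Z) = (228, 89).
After β⁻: (228, 90).
After α: (224, 88).
After α: (220, 86).
After α: (216, 84).
After α: (212, 82).
Z = 82 is lead.

Pb-212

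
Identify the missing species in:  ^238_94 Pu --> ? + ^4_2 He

Conserve mass number: 238 = A + 4, so A = 234.
Conserve atomic number: 94 = Z + 2, so Z = 92.
Z = 92 is uranium, so the species is ^234_92 U.

U-234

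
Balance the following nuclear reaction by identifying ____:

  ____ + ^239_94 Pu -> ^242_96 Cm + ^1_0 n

Conserve mass number: A + 239 = 242 + 1, so A = 4.
Conserve atomic number: Z + 94 = 96 + 0, so Z = 2.
A = 4 and Z = 2 is ^4_2 He — an alpha particle.

alpha particle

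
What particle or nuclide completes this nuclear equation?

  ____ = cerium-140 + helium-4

Nd-144

Conserve mass number: A = 140 + 4, so A = 144.
Conserve atomic number: Z = 58 + 2, so Z = 60.
Z = 60 is neodymium, so the species is neodymium-144.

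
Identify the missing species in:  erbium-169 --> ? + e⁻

Tm-169

Conserve mass number: 169 = A + 0, so A = 169.
Conserve atomic number: 68 = Z − 1, so Z = 69.
Z = 69 is thulium, so the species is thulium-169.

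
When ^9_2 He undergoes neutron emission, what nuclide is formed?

Neutron emission: mass number changes by -1, atomic number by +0.
A: 9 − 1 = 8; Z: 2 = 2.
Z = 2 is helium, so the daughter is ^8_2 He.

He-8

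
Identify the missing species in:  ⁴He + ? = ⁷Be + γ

Conserve mass number: 4 + A = 7 + 0, so A = 3.
Conserve atomic number: 2 + Z = 4 + 0, so Z = 2.
Z = 2 is helium, so the species is ³He.

He-3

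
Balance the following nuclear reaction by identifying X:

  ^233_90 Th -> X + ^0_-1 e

Pa-233

Conserve mass number: 233 = A + 0, so A = 233.
Conserve atomic number: 90 = Z − 1, so Z = 91.
Z = 91 is protactinium, so the species is ^233_91 Pa.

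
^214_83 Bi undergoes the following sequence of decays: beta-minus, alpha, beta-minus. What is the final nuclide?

Start: (A, Z) = (214, 83).
After β⁻: (214, 84).
After α: (210, 82).
After β⁻: (210, 83).
Z = 83 is bismuth.

Bi-210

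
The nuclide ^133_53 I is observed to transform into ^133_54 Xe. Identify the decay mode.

beta-minus decay

ΔA = 133 − 133 = 0; ΔZ = 54 − 53 = +1.
A is unchanged and Z rises by 1 — a neutron has become a proton (β⁻ decay).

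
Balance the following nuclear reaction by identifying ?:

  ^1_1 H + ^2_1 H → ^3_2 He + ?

gamma ray

Conserve mass number: 1 + 2 = 3 + A, so A = 0.
Conserve atomic number: 1 + 1 = 2 + Z, so Z = 0.
A = 0 and Z = 0 is ^0_0 γ — a gamma ray.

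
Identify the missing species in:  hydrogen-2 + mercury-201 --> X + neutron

Conserve mass number: 2 + 201 = A + 1, so A = 202.
Conserve atomic number: 1 + 80 = Z + 0, so Z = 81.
Z = 81 is thallium, so the species is thallium-202.

Tl-202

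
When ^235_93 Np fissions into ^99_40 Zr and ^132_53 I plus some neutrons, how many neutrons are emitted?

4

Conserve mass number: 235 = 99 + 132 + k, so k = 235 − 231 = 4.
Check atomic number: 93 = 40 + 53 + 0 = 93. ✓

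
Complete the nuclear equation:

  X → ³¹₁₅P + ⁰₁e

Conserve mass number: A = 31 + 0, so A = 31.
Conserve atomic number: Z = 15 + 1, so Z = 16.
Z = 16 is sulfur, so the species is ³¹₁₆S.

S-31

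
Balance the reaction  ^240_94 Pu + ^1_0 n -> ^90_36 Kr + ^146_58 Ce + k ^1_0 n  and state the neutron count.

Conserve mass number: 241 = 90 + 146 + k, so k = 241 − 236 = 5.
Check atomic number: 94 = 36 + 58 + 0 = 94. ✓

5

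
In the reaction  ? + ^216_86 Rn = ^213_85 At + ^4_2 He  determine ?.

proton

Conserve mass number: A + 216 = 213 + 4, so A = 1.
Conserve atomic number: Z + 86 = 85 + 2, so Z = 1.
A = 1 and Z = 1 is ^1_1 H — a proton.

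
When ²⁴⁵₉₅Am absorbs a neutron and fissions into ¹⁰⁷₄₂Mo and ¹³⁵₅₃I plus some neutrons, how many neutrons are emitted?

Conserve mass number: 246 = 107 + 135 + k, so k = 246 − 242 = 4.
Check atomic number: 95 = 42 + 53 + 0 = 95. ✓

4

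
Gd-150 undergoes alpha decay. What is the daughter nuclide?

Sm-146

Alpha decay: mass number changes by -4, atomic number by -2.
A: 150 − 4 = 146; Z: 64 − 2 = 62.
Z = 62 is samarium, so the daughter is Sm-146.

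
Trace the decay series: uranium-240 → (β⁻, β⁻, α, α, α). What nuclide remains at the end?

Start: (A, Z) = (240, 92).
After β⁻: (240, 93).
After β⁻: (240, 94).
After α: (236, 92).
After α: (232, 90).
After α: (228, 88).
Z = 88 is radium.

Ra-228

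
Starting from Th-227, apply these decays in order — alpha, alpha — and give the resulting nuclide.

Rn-219

Start: (A, Z) = (227, 90).
After α: (223, 88).
After α: (219, 86).
Z = 86 is radon.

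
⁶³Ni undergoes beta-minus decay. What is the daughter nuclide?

Cu-63

Beta-minus decay: mass number changes by +0, atomic number by +1.
A: 63 = 63; Z: 28 + 1 = 29.
Z = 29 is copper, so the daughter is ⁶³Cu.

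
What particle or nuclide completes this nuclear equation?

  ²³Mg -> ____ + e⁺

Na-23

Conserve mass number: 23 = A + 0, so A = 23.
Conserve atomic number: 12 = Z + 1, so Z = 11.
Z = 11 is sodium, so the species is ²³Na.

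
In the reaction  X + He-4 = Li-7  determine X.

Conserve mass number: A + 4 = 7, so A = 3.
Conserve atomic number: Z + 2 = 3, so Z = 1.
A = 3 and Z = 1 is H-3 — a triton.

triton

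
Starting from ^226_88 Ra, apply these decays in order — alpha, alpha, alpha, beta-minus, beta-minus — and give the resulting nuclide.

Po-214

Start: (A, Z) = (226, 88).
After α: (222, 86).
After α: (218, 84).
After α: (214, 82).
After β⁻: (214, 83).
After β⁻: (214, 84).
Z = 84 is polonium.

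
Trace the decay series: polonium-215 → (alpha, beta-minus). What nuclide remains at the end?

Start: (A, Z) = (215, 84).
After α: (211, 82).
After β⁻: (211, 83).
Z = 83 is bismuth.

Bi-211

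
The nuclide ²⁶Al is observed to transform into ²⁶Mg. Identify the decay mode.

ΔA = 26 − 26 = 0; ΔZ = 12 − 13 = -1.
A is unchanged and Z drops by 1 — a proton has become a neutron (β⁺ emission or electron capture).

beta-plus decay or electron capture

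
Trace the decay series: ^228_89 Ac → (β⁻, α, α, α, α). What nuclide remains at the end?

Pb-212

Start: (A, Z) = (228, 89).
After β⁻: (228, 90).
After α: (224, 88).
After α: (220, 86).
After α: (216, 84).
After α: (212, 82).
Z = 82 is lead.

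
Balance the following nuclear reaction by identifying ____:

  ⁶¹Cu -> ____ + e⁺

Conserve mass number: 61 = A + 0, so A = 61.
Conserve atomic number: 29 = Z + 1, so Z = 28.
Z = 28 is nickel, so the species is ⁶¹Ni.

Ni-61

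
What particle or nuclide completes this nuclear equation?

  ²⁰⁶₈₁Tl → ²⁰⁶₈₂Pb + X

Conserve mass number: 206 = 206 + A, so A = 0.
Conserve atomic number: 81 = 82 + Z, so Z = -1.
A = 0 and Z = -1 is ⁰₋₁e — a beta-minus particle.

beta-minus particle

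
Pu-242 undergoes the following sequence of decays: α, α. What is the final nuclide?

Start: (A, Z) = (242, 94).
After α: (238, 92).
After α: (234, 90).
Z = 90 is thorium.

Th-234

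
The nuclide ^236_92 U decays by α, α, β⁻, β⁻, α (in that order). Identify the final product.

Start: (A, Z) = (236, 92).
After α: (232, 90).
After α: (228, 88).
After β⁻: (228, 89).
After β⁻: (228, 90).
After α: (224, 88).
Z = 88 is radium.

Ra-224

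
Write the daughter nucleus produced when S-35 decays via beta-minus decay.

Beta-minus decay: mass number changes by +0, atomic number by +1.
A: 35 = 35; Z: 16 + 1 = 17.
Z = 17 is chlorine, so the daughter is Cl-35.

Cl-35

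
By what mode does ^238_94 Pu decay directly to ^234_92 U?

ΔA = 234 − 238 = -4; ΔZ = 92 − 94 = -2.
A drops by 4 and Z drops by 2 — the signature of alpha emission.

alpha decay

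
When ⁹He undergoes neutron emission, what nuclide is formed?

He-8

Neutron emission: mass number changes by -1, atomic number by +0.
A: 9 − 1 = 8; Z: 2 = 2.
Z = 2 is helium, so the daughter is ⁸He.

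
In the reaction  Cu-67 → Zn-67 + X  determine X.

Conserve mass number: 67 = 67 + A, so A = 0.
Conserve atomic number: 29 = 30 + Z, so Z = -1.
A = 0 and Z = -1 is e⁻ — a beta-minus particle.

beta-minus particle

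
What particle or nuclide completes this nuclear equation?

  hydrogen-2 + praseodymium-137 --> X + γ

Nd-139

Conserve mass number: 2 + 137 = A + 0, so A = 139.
Conserve atomic number: 1 + 59 = Z + 0, so Z = 60.
Z = 60 is neodymium, so the species is neodymium-139.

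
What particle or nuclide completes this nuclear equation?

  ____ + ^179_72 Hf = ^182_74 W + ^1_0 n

Conserve mass number: A + 179 = 182 + 1, so A = 4.
Conserve atomic number: Z + 72 = 74 + 0, so Z = 2.
A = 4 and Z = 2 is ^4_2 He — an alpha particle.

alpha particle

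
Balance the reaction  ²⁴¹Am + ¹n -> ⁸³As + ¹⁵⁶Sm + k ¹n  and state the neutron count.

3

Conserve mass number: 242 = 83 + 156 + k, so k = 242 − 239 = 3.
Check atomic number: 95 = 33 + 62 + 0 = 95. ✓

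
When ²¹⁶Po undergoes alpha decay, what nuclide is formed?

Pb-212

Alpha decay: mass number changes by -4, atomic number by -2.
A: 216 − 4 = 212; Z: 84 − 2 = 82.
Z = 82 is lead, so the daughter is ²¹²Pb.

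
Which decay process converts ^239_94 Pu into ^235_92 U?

alpha decay

ΔA = 235 − 239 = -4; ΔZ = 92 − 94 = -2.
A drops by 4 and Z drops by 2 — the signature of alpha emission.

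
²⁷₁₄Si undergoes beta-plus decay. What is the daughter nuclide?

Al-27

Beta-plus decay: mass number changes by +0, atomic number by -1.
A: 27 = 27; Z: 14 − 1 = 13.
Z = 13 is aluminium, so the daughter is ²⁷₁₃Al.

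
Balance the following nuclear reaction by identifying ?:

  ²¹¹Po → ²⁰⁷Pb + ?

alpha particle

Conserve mass number: 211 = 207 + A, so A = 4.
Conserve atomic number: 84 = 82 + Z, so Z = 2.
A = 4 and Z = 2 is ⁴He — an alpha particle.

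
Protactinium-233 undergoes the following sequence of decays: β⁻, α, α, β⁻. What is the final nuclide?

Start: (A, Z) = (233, 91).
After β⁻: (233, 92).
After α: (229, 90).
After α: (225, 88).
After β⁻: (225, 89).
Z = 89 is actinium.

Ac-225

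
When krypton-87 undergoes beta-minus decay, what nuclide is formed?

Rb-87

Beta-minus decay: mass number changes by +0, atomic number by +1.
A: 87 = 87; Z: 36 + 1 = 37.
Z = 37 is rubidium, so the daughter is rubidium-87.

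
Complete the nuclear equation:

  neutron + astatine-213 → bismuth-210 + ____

Conserve mass number: 1 + 213 = 210 + A, so A = 4.
Conserve atomic number: 0 + 85 = 83 + Z, so Z = 2.
A = 4 and Z = 2 is helium-4 — an alpha particle.

alpha particle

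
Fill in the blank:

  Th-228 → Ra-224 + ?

Conserve mass number: 228 = 224 + A, so A = 4.
Conserve atomic number: 90 = 88 + Z, so Z = 2.
A = 4 and Z = 2 is He-4 — an alpha particle.

alpha particle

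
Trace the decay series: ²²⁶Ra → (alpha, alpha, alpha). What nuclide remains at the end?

Pb-214

Start: (A, Z) = (226, 88).
After α: (222, 86).
After α: (218, 84).
After α: (214, 82).
Z = 82 is lead.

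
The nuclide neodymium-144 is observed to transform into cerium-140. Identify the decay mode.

alpha decay

ΔA = 140 − 144 = -4; ΔZ = 58 − 60 = -2.
A drops by 4 and Z drops by 2 — the signature of alpha emission.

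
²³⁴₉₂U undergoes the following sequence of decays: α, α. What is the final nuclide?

Ra-226

Start: (A, Z) = (234, 92).
After α: (230, 90).
After α: (226, 88).
Z = 88 is radium.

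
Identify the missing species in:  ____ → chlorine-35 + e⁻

S-35

Conserve mass number: A = 35 + 0, so A = 35.
Conserve atomic number: Z = 17 − 1, so Z = 16.
Z = 16 is sulfur, so the species is sulfur-35.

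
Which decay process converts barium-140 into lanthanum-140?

beta-minus decay

ΔA = 140 − 140 = 0; ΔZ = 57 − 56 = +1.
A is unchanged and Z rises by 1 — a neutron has become a proton (β⁻ decay).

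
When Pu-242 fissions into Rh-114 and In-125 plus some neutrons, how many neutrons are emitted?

3

Conserve mass number: 242 = 114 + 125 + k, so k = 242 − 239 = 3.
Check atomic number: 94 = 45 + 49 + 0 = 94. ✓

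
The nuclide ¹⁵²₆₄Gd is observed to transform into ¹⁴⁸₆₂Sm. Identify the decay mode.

alpha decay

ΔA = 148 − 152 = -4; ΔZ = 62 − 64 = -2.
A drops by 4 and Z drops by 2 — the signature of alpha emission.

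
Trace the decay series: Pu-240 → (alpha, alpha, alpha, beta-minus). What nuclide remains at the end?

Ac-228

Start: (A, Z) = (240, 94).
After α: (236, 92).
After α: (232, 90).
After α: (228, 88).
After β⁻: (228, 89).
Z = 89 is actinium.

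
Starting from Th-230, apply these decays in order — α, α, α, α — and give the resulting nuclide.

Pb-214

Start: (A, Z) = (230, 90).
After α: (226, 88).
After α: (222, 86).
After α: (218, 84).
After α: (214, 82).
Z = 82 is lead.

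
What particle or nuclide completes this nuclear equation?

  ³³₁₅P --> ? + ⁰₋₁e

Conserve mass number: 33 = A + 0, so A = 33.
Conserve atomic number: 15 = Z − 1, so Z = 16.
Z = 16 is sulfur, so the species is ³³₁₆S.

S-33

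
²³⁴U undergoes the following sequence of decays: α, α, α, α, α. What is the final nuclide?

Pb-214

Start: (A, Z) = (234, 92).
After α: (230, 90).
After α: (226, 88).
After α: (222, 86).
After α: (218, 84).
After α: (214, 82).
Z = 82 is lead.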